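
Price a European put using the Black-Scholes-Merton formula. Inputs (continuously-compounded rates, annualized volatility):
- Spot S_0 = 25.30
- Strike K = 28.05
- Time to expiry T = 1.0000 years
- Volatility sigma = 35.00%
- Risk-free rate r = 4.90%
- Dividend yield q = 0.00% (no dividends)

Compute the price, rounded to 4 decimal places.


Answer: Price = 4.3596

Derivation:
d1 = (ln(S/K) + (r - q + 0.5*sigma^2) * T) / (sigma * sqrt(T)) = 0.02018790
d2 = d1 - sigma * sqrt(T) = -0.32981210
exp(-rT) = 0.95218113; exp(-qT) = 1.00000000
P = K * exp(-rT) * N(-d2) - S_0 * exp(-qT) * N(-d1)
N(-d1) = 0.49194674; N(-d2) = 0.62922903
P = 28.0500 * 0.95218113 * 0.62922903 - 25.3000 * 1.00000000 * 0.49194674 = 4.3596


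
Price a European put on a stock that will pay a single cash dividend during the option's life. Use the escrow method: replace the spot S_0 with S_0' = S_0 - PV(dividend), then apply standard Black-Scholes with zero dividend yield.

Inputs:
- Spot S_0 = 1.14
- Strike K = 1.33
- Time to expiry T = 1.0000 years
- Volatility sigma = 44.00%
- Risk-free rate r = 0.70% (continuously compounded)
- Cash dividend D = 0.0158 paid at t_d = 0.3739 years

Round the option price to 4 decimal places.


Answer: Price = 0.3250

Derivation:
PV(D) = D * exp(-r * t_d) = 0.0158 * 0.99738612 = 0.01575870
S_0' = S_0 - PV(D) = 1.1400 - 0.01575870 = 1.12424130
d1 = (ln(S_0'/K) + (r + sigma^2/2)*T) / (sigma*sqrt(T)) = -0.14606940
d2 = d1 - sigma*sqrt(T) = -0.58606940
exp(-rT) = 0.99302444
N(-d1) = 0.55806670; N(-d2) = 0.72108556
P = K * exp(-rT) * N(-d2) - S_0' * N(-d1) = 1.3300 * 0.99302444 * 0.72108556 - 1.12424130 * 0.55806670 = 0.3250


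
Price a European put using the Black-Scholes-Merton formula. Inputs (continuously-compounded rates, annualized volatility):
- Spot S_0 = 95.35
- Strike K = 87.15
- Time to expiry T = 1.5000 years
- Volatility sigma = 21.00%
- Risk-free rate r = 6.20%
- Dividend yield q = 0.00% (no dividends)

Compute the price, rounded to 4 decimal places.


d1 = (ln(S/K) + (r - q + 0.5*sigma^2) * T) / (sigma * sqrt(T)) = 0.83981946
d2 = d1 - sigma * sqrt(T) = 0.58262303
exp(-rT) = 0.91119350; exp(-qT) = 1.00000000
P = K * exp(-rT) * N(-d2) - S_0 * exp(-qT) * N(-d1)
N(-d1) = 0.20050481; N(-d2) = 0.28007355
P = 87.1500 * 0.91119350 * 0.28007355 - 95.3500 * 1.00000000 * 0.20050481 = 3.1227

Answer: Price = 3.1227


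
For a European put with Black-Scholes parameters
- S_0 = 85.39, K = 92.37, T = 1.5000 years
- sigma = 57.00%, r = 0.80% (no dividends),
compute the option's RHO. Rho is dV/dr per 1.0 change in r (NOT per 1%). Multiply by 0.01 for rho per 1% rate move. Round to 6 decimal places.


Answer: Rho = -91.947507

Derivation:
d1 = 0.2536894231; d2 = -0.4444151536
phi(d1) = 0.3863090065; exp(-qT) = 1.0000000000; exp(-rT) = 0.9880717129
N(-d2) = 0.6716287702
Rho = -K*T*exp(-rT)*N(-d2) = -92.3700 * 1.5000 * 0.9880717129 * 0.6716287702 = -91.947507


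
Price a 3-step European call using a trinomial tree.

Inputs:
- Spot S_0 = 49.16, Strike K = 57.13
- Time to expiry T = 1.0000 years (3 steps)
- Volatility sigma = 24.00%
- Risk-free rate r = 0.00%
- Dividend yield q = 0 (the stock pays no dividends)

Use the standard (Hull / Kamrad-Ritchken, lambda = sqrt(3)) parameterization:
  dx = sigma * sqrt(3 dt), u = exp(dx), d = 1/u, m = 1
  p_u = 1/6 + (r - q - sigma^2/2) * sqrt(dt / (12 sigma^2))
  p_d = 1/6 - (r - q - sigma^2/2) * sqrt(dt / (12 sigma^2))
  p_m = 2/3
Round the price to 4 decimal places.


Answer: Price = V(0,0) = 2.2122

Derivation:
dt = T/N = 0.333333; dx = sigma*sqrt(3*dt) = 0.240000
u = exp(dx) = 1.271249; d = 1/u = 0.786628
p_u = 0.146667, p_m = 0.666667, p_d = 0.186667
Discount per step: exp(-r*dt) = 1.000000
Stock lattice S(k, j) with j the centered position index:
  k=0: S(0,+0) = 49.1600
  k=1: S(1,-1) = 38.6706; S(1,+0) = 49.1600; S(1,+1) = 62.4946
  k=2: S(2,-2) = 30.4194; S(2,-1) = 38.6706; S(2,+0) = 49.1600; S(2,+1) = 62.4946; S(2,+2) = 79.4462
  k=3: S(3,-3) = 23.9287; S(3,-2) = 30.4194; S(3,-1) = 38.6706; S(3,+0) = 49.1600; S(3,+1) = 62.4946; S(3,+2) = 79.4462; S(3,+3) = 100.9959
Terminal payoffs V(N, j) = max(S_T - K, 0):
  V(3,-3) = 0.000000; V(3,-2) = 0.000000; V(3,-1) = 0.000000; V(3,+0) = 0.000000; V(3,+1) = 5.364608; V(3,+2) = 22.316218; V(3,+3) = 43.865937
Backward induction: V(k, j) = exp(-r*dt) * [p_u * V(k+1, j+1) + p_m * V(k+1, j) + p_d * V(k+1, j-1)]
  V(2,-2) = exp(-r*dt) * [p_u*0.000000 + p_m*0.000000 + p_d*0.000000] = 0.000000
  V(2,-1) = exp(-r*dt) * [p_u*0.000000 + p_m*0.000000 + p_d*0.000000] = 0.000000
  V(2,+0) = exp(-r*dt) * [p_u*5.364608 + p_m*0.000000 + p_d*0.000000] = 0.786809
  V(2,+1) = exp(-r*dt) * [p_u*22.316218 + p_m*5.364608 + p_d*0.000000] = 6.849451
  V(2,+2) = exp(-r*dt) * [p_u*43.865937 + p_m*22.316218 + p_d*5.364608] = 22.312543
  V(1,-1) = exp(-r*dt) * [p_u*0.786809 + p_m*0.000000 + p_d*0.000000] = 0.115399
  V(1,+0) = exp(-r*dt) * [p_u*6.849451 + p_m*0.786809 + p_d*0.000000] = 1.529126
  V(1,+1) = exp(-r*dt) * [p_u*22.312543 + p_m*6.849451 + p_d*0.786809] = 7.985678
  V(0,+0) = exp(-r*dt) * [p_u*7.985678 + p_m*1.529126 + p_d*0.115399] = 2.212191


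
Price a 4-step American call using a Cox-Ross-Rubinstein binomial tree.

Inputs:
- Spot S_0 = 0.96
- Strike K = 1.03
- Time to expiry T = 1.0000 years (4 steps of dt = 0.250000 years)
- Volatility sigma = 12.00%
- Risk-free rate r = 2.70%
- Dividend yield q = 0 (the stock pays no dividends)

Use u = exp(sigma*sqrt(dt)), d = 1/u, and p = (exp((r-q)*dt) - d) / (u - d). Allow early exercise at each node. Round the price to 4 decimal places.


Answer: Price = V(0,0) = 0.0308

Derivation:
dt = T/N = 0.250000
u = exp(sigma*sqrt(dt)) = 1.061837; d = 1/u = 0.941765
p = (exp((r-q)*dt) - d) / (u - d) = 0.541411
Discount per step: exp(-r*dt) = 0.993273
Stock lattice S(k, i) with i counting down-moves:
  k=0: S(0,0) = 0.9600
  k=1: S(1,0) = 1.0194; S(1,1) = 0.9041
  k=2: S(2,0) = 1.0824; S(2,1) = 0.9600; S(2,2) = 0.8514
  k=3: S(3,0) = 1.1493; S(3,1) = 1.0194; S(3,2) = 0.9041; S(3,3) = 0.8019
  k=4: S(4,0) = 1.2204; S(4,1) = 1.0824; S(4,2) = 0.9600; S(4,3) = 0.8514; S(4,4) = 0.7552
Terminal payoffs V(N, i) = max(S_T - K, 0):
  V(4,0) = 0.190399; V(4,1) = 0.052397; V(4,2) = 0.000000; V(4,3) = 0.000000; V(4,4) = 0.000000
Backward induction: V(k, i) = exp(-r*dt) * [p * V(k+1, i) + (1-p) * V(k+1, i+1)]; then take max(V_cont, immediate exercise) for American.
  V(3,0) = exp(-r*dt) * [p*0.190399 + (1-p)*0.052397] = 0.126258; exercise = 0.119329; V(3,0) = max -> 0.126258
  V(3,1) = exp(-r*dt) * [p*0.052397 + (1-p)*0.000000] = 0.028177; exercise = 0.000000; V(3,1) = max -> 0.028177
  V(3,2) = exp(-r*dt) * [p*0.000000 + (1-p)*0.000000] = 0.000000; exercise = 0.000000; V(3,2) = max -> 0.000000
  V(3,3) = exp(-r*dt) * [p*0.000000 + (1-p)*0.000000] = 0.000000; exercise = 0.000000; V(3,3) = max -> 0.000000
  V(2,0) = exp(-r*dt) * [p*0.126258 + (1-p)*0.028177] = 0.080732; exercise = 0.052397; V(2,0) = max -> 0.080732
  V(2,1) = exp(-r*dt) * [p*0.028177 + (1-p)*0.000000] = 0.015153; exercise = 0.000000; V(2,1) = max -> 0.015153
  V(2,2) = exp(-r*dt) * [p*0.000000 + (1-p)*0.000000] = 0.000000; exercise = 0.000000; V(2,2) = max -> 0.000000
  V(1,0) = exp(-r*dt) * [p*0.080732 + (1-p)*0.015153] = 0.050318; exercise = 0.000000; V(1,0) = max -> 0.050318
  V(1,1) = exp(-r*dt) * [p*0.015153 + (1-p)*0.000000] = 0.008149; exercise = 0.000000; V(1,1) = max -> 0.008149
  V(0,0) = exp(-r*dt) * [p*0.050318 + (1-p)*0.008149] = 0.030771; exercise = 0.000000; V(0,0) = max -> 0.030771


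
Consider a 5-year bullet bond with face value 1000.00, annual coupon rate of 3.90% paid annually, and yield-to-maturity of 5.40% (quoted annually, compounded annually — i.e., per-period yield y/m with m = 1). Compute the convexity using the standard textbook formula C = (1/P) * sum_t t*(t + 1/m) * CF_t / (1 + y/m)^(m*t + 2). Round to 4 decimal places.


Answer: Convexity = 24.3169

Derivation:
Coupon per period c = face * coupon_rate / m = 39.000000
Periods per year m = 1; per-period yield y/m = 0.054000
Number of cashflows N = 5
Cashflows (t years, CF_t, discount factor 1/(1+y/m)^(m*t), PV):
  t = 1.0000: CF_t = 39.000000, DF = 0.948767, PV = 37.001898
  t = 2.0000: CF_t = 39.000000, DF = 0.900158, PV = 35.106165
  t = 3.0000: CF_t = 39.000000, DF = 0.854040, PV = 33.307557
  t = 4.0000: CF_t = 39.000000, DF = 0.810285, PV = 31.601097
  t = 5.0000: CF_t = 1039.000000, DF = 0.768771, PV = 798.752983
Price P = sum_t PV_t = 935.769699
Convexity numerator sum_t t*(t + 1/m) * CF_t / (1+y/m)^(m*t + 2):
  t = 1.0000: term = 66.615113
  t = 2.0000: term = 189.606584
  t = 3.0000: term = 359.784789
  t = 4.0000: term = 568.919654
  t = 5.0000: term = 21570.118259
Convexity = (1/P) * sum = 22755.044400 / 935.769699 = 24.316928


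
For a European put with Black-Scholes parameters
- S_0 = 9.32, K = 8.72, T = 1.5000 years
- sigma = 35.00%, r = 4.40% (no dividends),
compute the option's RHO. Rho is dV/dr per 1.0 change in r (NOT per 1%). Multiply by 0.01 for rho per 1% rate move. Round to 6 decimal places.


Answer: Rho = -5.659546

Derivation:
d1 = 0.5235338536; d2 = 0.0948731486
phi(d1) = 0.3478505376; exp(-qT) = 1.0000000000; exp(-rT) = 0.9361308643
N(-d2) = 0.4622077923
Rho = -K*T*exp(-rT)*N(-d2) = -8.7200 * 1.5000 * 0.9361308643 * 0.4622077923 = -5.659546


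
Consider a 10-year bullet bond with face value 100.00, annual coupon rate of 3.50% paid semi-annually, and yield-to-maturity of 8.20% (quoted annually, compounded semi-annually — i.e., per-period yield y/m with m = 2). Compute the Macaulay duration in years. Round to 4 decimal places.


Coupon per period c = face * coupon_rate / m = 1.750000
Periods per year m = 2; per-period yield y/m = 0.041000
Number of cashflows N = 20
Cashflows (t years, CF_t, discount factor 1/(1+y/m)^(m*t), PV):
  t = 0.5000: CF_t = 1.750000, DF = 0.960615, PV = 1.681076
  t = 1.0000: CF_t = 1.750000, DF = 0.922781, PV = 1.614866
  t = 1.5000: CF_t = 1.750000, DF = 0.886437, PV = 1.551265
  t = 2.0000: CF_t = 1.750000, DF = 0.851524, PV = 1.490168
  t = 2.5000: CF_t = 1.750000, DF = 0.817987, PV = 1.431477
  t = 3.0000: CF_t = 1.750000, DF = 0.785770, PV = 1.375098
  t = 3.5000: CF_t = 1.750000, DF = 0.754823, PV = 1.320940
  t = 4.0000: CF_t = 1.750000, DF = 0.725094, PV = 1.268914
  t = 4.5000: CF_t = 1.750000, DF = 0.696536, PV = 1.218938
  t = 5.0000: CF_t = 1.750000, DF = 0.669103, PV = 1.170930
  t = 5.5000: CF_t = 1.750000, DF = 0.642750, PV = 1.124812
  t = 6.0000: CF_t = 1.750000, DF = 0.617435, PV = 1.080511
  t = 6.5000: CF_t = 1.750000, DF = 0.593117, PV = 1.037955
  t = 7.0000: CF_t = 1.750000, DF = 0.569757, PV = 0.997075
  t = 7.5000: CF_t = 1.750000, DF = 0.547317, PV = 0.957805
  t = 8.0000: CF_t = 1.750000, DF = 0.525761, PV = 0.920082
  t = 8.5000: CF_t = 1.750000, DF = 0.505054, PV = 0.883844
  t = 9.0000: CF_t = 1.750000, DF = 0.485162, PV = 0.849034
  t = 9.5000: CF_t = 1.750000, DF = 0.466054, PV = 0.815594
  t = 10.0000: CF_t = 101.750000, DF = 0.447698, PV = 45.553298
Price P = sum_t PV_t = 68.343681
Macaulay numerator sum_t t * PV_t:
  t * PV_t at t = 0.5000: 0.840538
  t * PV_t at t = 1.0000: 1.614866
  t * PV_t at t = 1.5000: 2.326897
  t * PV_t at t = 2.0000: 2.980335
  t * PV_t at t = 2.5000: 3.578693
  t * PV_t at t = 3.0000: 4.125294
  t * PV_t at t = 3.5000: 4.623288
  t * PV_t at t = 4.0000: 5.075656
  t * PV_t at t = 4.5000: 5.485219
  t * PV_t at t = 5.0000: 5.854648
  t * PV_t at t = 5.5000: 6.186467
  t * PV_t at t = 6.0000: 6.483068
  t * PV_t at t = 6.5000: 6.746708
  t * PV_t at t = 7.0000: 6.979525
  t * PV_t at t = 7.5000: 7.183538
  t * PV_t at t = 8.0000: 7.360653
  t * PV_t at t = 8.5000: 7.512675
  t * PV_t at t = 9.0000: 7.641303
  t * PV_t at t = 9.5000: 7.748146
  t * PV_t at t = 10.0000: 455.532983
Macaulay duration D = (sum_t t * PV_t) / P = 555.880500 / 68.343681 = 8.133605

Answer: Macaulay duration = 8.1336 years


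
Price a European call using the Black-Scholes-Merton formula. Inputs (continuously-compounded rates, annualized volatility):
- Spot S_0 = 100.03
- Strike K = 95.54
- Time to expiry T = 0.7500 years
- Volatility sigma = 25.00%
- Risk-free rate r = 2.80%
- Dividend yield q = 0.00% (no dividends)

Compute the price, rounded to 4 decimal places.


d1 = (ln(S/K) + (r - q + 0.5*sigma^2) * T) / (sigma * sqrt(T)) = 0.41736712
d2 = d1 - sigma * sqrt(T) = 0.20086077
exp(-rT) = 0.97921896; exp(-qT) = 1.00000000
C = S_0 * exp(-qT) * N(d1) - K * exp(-rT) * N(d2)
N(d1) = 0.66179505; N(d2) = 0.57959628
C = 100.0300 * 1.00000000 * 0.66179505 - 95.5400 * 0.97921896 * 0.57959628 = 11.9755

Answer: Price = 11.9755


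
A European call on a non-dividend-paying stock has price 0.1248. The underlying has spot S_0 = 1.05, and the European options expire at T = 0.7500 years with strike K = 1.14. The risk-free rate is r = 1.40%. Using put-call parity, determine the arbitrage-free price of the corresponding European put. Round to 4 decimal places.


Answer: Put price = 0.2029

Derivation:
Put-call parity: C - P = S_0 * exp(-qT) - K * exp(-rT).
S_0 * exp(-qT) = 1.0500 * 1.00000000 = 1.05000000
K * exp(-rT) = 1.1400 * 0.98955493 = 1.12809262
P = C - S*exp(-qT) + K*exp(-rT)
P = 0.1248 - 1.05000000 + 1.12809262 = 0.2029


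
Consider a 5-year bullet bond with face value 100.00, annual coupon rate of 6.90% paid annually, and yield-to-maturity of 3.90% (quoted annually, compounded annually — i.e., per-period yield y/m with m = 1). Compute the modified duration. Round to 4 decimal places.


Answer: Modified duration = 4.2694

Derivation:
Coupon per period c = face * coupon_rate / m = 6.900000
Periods per year m = 1; per-period yield y/m = 0.039000
Number of cashflows N = 5
Cashflows (t years, CF_t, discount factor 1/(1+y/m)^(m*t), PV):
  t = 1.0000: CF_t = 6.900000, DF = 0.962464, PV = 6.641001
  t = 2.0000: CF_t = 6.900000, DF = 0.926337, PV = 6.391724
  t = 3.0000: CF_t = 6.900000, DF = 0.891566, PV = 6.151803
  t = 4.0000: CF_t = 6.900000, DF = 0.858100, PV = 5.920889
  t = 5.0000: CF_t = 106.900000, DF = 0.825890, PV = 88.287652
Price P = sum_t PV_t = 113.393069
First compute Macaulay numerator sum_t t * PV_t:
  t * PV_t at t = 1.0000: 6.641001
  t * PV_t at t = 2.0000: 12.783447
  t * PV_t at t = 3.0000: 18.455410
  t * PV_t at t = 4.0000: 23.683555
  t * PV_t at t = 5.0000: 441.438260
Macaulay duration D = 503.001674 / 113.393069 = 4.435912
Modified duration = D / (1 + y/m) = 4.435912 / (1 + 0.039000) = 4.269405


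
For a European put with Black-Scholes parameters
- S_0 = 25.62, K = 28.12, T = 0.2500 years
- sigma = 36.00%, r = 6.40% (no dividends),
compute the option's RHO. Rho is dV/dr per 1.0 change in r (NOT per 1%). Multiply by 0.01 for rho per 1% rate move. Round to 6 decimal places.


d1 = -0.3383765026; d2 = -0.5183765026
phi(d1) = 0.3767445671; exp(-qT) = 1.0000000000; exp(-rT) = 0.9841273201
N(-d2) = 0.6979021971
Rho = -K*T*exp(-rT)*N(-d2) = -28.1200 * 0.2500 * 0.9841273201 * 0.6979021971 = -4.828377

Answer: Rho = -4.828377


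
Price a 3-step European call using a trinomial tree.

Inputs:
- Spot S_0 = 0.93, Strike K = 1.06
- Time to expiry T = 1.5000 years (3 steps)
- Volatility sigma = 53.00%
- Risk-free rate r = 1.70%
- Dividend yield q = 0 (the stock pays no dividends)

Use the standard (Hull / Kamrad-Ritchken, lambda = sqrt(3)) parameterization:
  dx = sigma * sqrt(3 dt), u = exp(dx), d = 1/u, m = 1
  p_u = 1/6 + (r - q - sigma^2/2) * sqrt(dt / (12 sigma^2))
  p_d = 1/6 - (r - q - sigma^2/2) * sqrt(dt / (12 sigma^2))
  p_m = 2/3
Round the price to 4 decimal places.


dt = T/N = 0.500000; dx = sigma*sqrt(3*dt) = 0.649115
u = exp(dx) = 1.913846; d = 1/u = 0.522508
p_u = 0.119121, p_m = 0.666667, p_d = 0.214212
Discount per step: exp(-r*dt) = 0.991536
Stock lattice S(k, j) with j the centered position index:
  k=0: S(0,+0) = 0.9300
  k=1: S(1,-1) = 0.4859; S(1,+0) = 0.9300; S(1,+1) = 1.7799
  k=2: S(2,-2) = 0.2539; S(2,-1) = 0.4859; S(2,+0) = 0.9300; S(2,+1) = 1.7799; S(2,+2) = 3.4064
  k=3: S(3,-3) = 0.1327; S(3,-2) = 0.2539; S(3,-1) = 0.4859; S(3,+0) = 0.9300; S(3,+1) = 1.7799; S(3,+2) = 3.4064; S(3,+3) = 6.5193
Terminal payoffs V(N, j) = max(S_T - K, 0):
  V(3,-3) = 0.000000; V(3,-2) = 0.000000; V(3,-1) = 0.000000; V(3,+0) = 0.000000; V(3,+1) = 0.719877; V(3,+2) = 2.346410; V(3,+3) = 5.459343
Backward induction: V(k, j) = exp(-r*dt) * [p_u * V(k+1, j+1) + p_m * V(k+1, j) + p_d * V(k+1, j-1)]
  V(2,-2) = exp(-r*dt) * [p_u*0.000000 + p_m*0.000000 + p_d*0.000000] = 0.000000
  V(2,-1) = exp(-r*dt) * [p_u*0.000000 + p_m*0.000000 + p_d*0.000000] = 0.000000
  V(2,+0) = exp(-r*dt) * [p_u*0.719877 + p_m*0.000000 + p_d*0.000000] = 0.085027
  V(2,+1) = exp(-r*dt) * [p_u*2.346410 + p_m*0.719877 + p_d*0.000000] = 0.752997
  V(2,+2) = exp(-r*dt) * [p_u*5.459343 + p_m*2.346410 + p_d*0.719877] = 2.348753
  V(1,-1) = exp(-r*dt) * [p_u*0.085027 + p_m*0.000000 + p_d*0.000000] = 0.010043
  V(1,+0) = exp(-r*dt) * [p_u*0.752997 + p_m*0.085027 + p_d*0.000000] = 0.145143
  V(1,+1) = exp(-r*dt) * [p_u*2.348753 + p_m*0.752997 + p_d*0.085027] = 0.793227
  V(0,+0) = exp(-r*dt) * [p_u*0.793227 + p_m*0.145143 + p_d*0.010043] = 0.191767

Answer: Price = V(0,0) = 0.1918


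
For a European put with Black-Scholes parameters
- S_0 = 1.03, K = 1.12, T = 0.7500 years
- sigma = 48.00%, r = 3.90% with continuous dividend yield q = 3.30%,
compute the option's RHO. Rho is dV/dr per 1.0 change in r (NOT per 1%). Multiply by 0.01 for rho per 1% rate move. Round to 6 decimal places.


d1 = 0.0171523955; d2 = -0.3985397983
phi(d1) = 0.3988835994; exp(-qT) = 0.9755537700; exp(-rT) = 0.9711736407
N(-d2) = 0.6548838360
Rho = -K*T*exp(-rT)*N(-d2) = -1.1200 * 0.7500 * 0.9711736407 * 0.6548838360 = -0.534245

Answer: Rho = -0.534245


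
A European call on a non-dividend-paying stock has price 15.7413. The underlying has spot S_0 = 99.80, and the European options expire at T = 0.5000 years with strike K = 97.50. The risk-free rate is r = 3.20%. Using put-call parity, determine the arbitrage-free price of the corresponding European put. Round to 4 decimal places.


Put-call parity: C - P = S_0 * exp(-qT) - K * exp(-rT).
S_0 * exp(-qT) = 99.8000 * 1.00000000 = 99.80000000
K * exp(-rT) = 97.5000 * 0.98412732 = 95.95241371
P = C - S*exp(-qT) + K*exp(-rT)
P = 15.7413 - 99.80000000 + 95.95241371 = 11.8937

Answer: Put price = 11.8937


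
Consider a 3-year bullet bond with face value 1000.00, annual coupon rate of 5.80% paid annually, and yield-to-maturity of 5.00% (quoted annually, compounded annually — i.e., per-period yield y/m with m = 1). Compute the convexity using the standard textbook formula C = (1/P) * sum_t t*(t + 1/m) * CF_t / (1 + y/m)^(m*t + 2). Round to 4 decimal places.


Coupon per period c = face * coupon_rate / m = 58.000000
Periods per year m = 1; per-period yield y/m = 0.050000
Number of cashflows N = 3
Cashflows (t years, CF_t, discount factor 1/(1+y/m)^(m*t), PV):
  t = 1.0000: CF_t = 58.000000, DF = 0.952381, PV = 55.238095
  t = 2.0000: CF_t = 58.000000, DF = 0.907029, PV = 52.607710
  t = 3.0000: CF_t = 1058.000000, DF = 0.863838, PV = 913.940179
Price P = sum_t PV_t = 1021.785984
Convexity numerator sum_t t*(t + 1/m) * CF_t / (1+y/m)^(m*t + 2):
  t = 1.0000: term = 100.205161
  t = 2.0000: term = 286.300461
  t = 3.0000: term = 9947.648209
Convexity = (1/P) * sum = 10334.153832 / 1021.785984 = 10.113814

Answer: Convexity = 10.1138


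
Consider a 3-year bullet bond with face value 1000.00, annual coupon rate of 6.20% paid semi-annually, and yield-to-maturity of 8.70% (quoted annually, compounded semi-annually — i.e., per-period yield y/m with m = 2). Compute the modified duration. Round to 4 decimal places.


Coupon per period c = face * coupon_rate / m = 31.000000
Periods per year m = 2; per-period yield y/m = 0.043500
Number of cashflows N = 6
Cashflows (t years, CF_t, discount factor 1/(1+y/m)^(m*t), PV):
  t = 0.5000: CF_t = 31.000000, DF = 0.958313, PV = 29.707714
  t = 1.0000: CF_t = 31.000000, DF = 0.918365, PV = 28.469300
  t = 1.5000: CF_t = 31.000000, DF = 0.880081, PV = 27.282511
  t = 2.0000: CF_t = 31.000000, DF = 0.843393, PV = 26.145195
  t = 2.5000: CF_t = 31.000000, DF = 0.808235, PV = 25.055290
  t = 3.0000: CF_t = 1031.000000, DF = 0.774543, PV = 798.553366
Price P = sum_t PV_t = 935.213376
First compute Macaulay numerator sum_t t * PV_t:
  t * PV_t at t = 0.5000: 14.853857
  t * PV_t at t = 1.0000: 28.469300
  t * PV_t at t = 1.5000: 40.923766
  t * PV_t at t = 2.0000: 52.290389
  t * PV_t at t = 2.5000: 62.638224
  t * PV_t at t = 3.0000: 2395.660099
Macaulay duration D = 2594.835636 / 935.213376 = 2.774592
Modified duration = D / (1 + y/m) = 2.774592 / (1 + 0.043500) = 2.658929

Answer: Modified duration = 2.6589


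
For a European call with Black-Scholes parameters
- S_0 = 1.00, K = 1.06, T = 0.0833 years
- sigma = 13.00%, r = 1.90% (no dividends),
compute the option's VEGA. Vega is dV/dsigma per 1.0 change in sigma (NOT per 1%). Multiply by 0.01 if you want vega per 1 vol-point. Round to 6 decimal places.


d1 = -1.4920557945; d2 = -1.5295760557
phi(d1) = 0.1310660637; exp(-qT) = 1.0000000000; exp(-rT) = 0.9984185518
Vega = S * exp(-qT) * phi(d1) * sqrt(T) = 1.0000 * 1.0000000000 * 0.1310660637 * 0.2886173938 = 0.037828

Answer: Vega = 0.037828


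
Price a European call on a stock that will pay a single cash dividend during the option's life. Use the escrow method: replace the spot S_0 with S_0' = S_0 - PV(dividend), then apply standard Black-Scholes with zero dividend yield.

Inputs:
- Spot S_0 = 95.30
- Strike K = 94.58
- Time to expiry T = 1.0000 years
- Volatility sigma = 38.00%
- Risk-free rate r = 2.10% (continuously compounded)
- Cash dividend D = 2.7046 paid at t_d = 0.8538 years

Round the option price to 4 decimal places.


PV(D) = D * exp(-r * t_d) = 2.7046 * 0.98222998 = 2.65653921
S_0' = S_0 - PV(D) = 95.3000 - 2.65653921 = 92.64346079
d1 = (ln(S_0'/K) + (r + sigma^2/2)*T) / (sigma*sqrt(T)) = 0.19082193
d2 = d1 - sigma*sqrt(T) = -0.18917807
exp(-rT) = 0.97921896
N(d1) = 0.57566745; N(d2) = 0.42497663
C = S_0' * N(d1) - K * exp(-rT) * N(d2) = 92.64346079 * 0.57566745 - 94.5800 * 0.97921896 * 0.42497663 = 13.9728

Answer: Price = 13.9728


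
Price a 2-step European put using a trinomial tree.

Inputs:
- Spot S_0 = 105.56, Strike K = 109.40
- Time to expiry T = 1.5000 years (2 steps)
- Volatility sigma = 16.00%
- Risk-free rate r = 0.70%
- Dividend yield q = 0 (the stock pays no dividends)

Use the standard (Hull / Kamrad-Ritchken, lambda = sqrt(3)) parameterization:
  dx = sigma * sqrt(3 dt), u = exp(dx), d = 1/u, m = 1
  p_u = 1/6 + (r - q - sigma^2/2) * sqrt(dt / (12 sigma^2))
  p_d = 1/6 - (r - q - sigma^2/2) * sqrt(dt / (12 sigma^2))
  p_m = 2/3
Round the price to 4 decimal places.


Answer: Price = V(0,0) = 9.3590

Derivation:
dt = T/N = 0.750000; dx = sigma*sqrt(3*dt) = 0.240000
u = exp(dx) = 1.271249; d = 1/u = 0.786628
p_u = 0.157604, p_m = 0.666667, p_d = 0.175729
Discount per step: exp(-r*dt) = 0.994764
Stock lattice S(k, j) with j the centered position index:
  k=0: S(0,+0) = 105.5600
  k=1: S(1,-1) = 83.0364; S(1,+0) = 105.5600; S(1,+1) = 134.1931
  k=2: S(2,-2) = 65.3188; S(2,-1) = 83.0364; S(2,+0) = 105.5600; S(2,+1) = 134.1931; S(2,+2) = 170.5928
Terminal payoffs V(N, j) = max(K - S_T, 0):
  V(2,-2) = 44.081225; V(2,-1) = 26.363563; V(2,+0) = 3.840000; V(2,+1) = 0.000000; V(2,+2) = 0.000000
Backward induction: V(k, j) = exp(-r*dt) * [p_u * V(k+1, j+1) + p_m * V(k+1, j) + p_d * V(k+1, j-1)]
  V(1,-1) = exp(-r*dt) * [p_u*3.840000 + p_m*26.363563 + p_d*44.081225] = 25.791504
  V(1,+0) = exp(-r*dt) * [p_u*0.000000 + p_m*3.840000 + p_d*26.363563] = 7.155183
  V(1,+1) = exp(-r*dt) * [p_u*0.000000 + p_m*0.000000 + p_d*3.840000] = 0.671267
  V(0,+0) = exp(-r*dt) * [p_u*0.671267 + p_m*7.155183 + p_d*25.791504] = 9.358972


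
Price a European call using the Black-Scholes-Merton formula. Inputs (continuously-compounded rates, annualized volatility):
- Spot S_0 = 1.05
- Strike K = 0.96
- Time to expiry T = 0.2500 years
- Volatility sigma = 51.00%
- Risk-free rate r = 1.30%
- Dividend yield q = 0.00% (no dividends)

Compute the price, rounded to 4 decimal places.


d1 = (ln(S/K) + (r - q + 0.5*sigma^2) * T) / (sigma * sqrt(T)) = 0.49166533
d2 = d1 - sigma * sqrt(T) = 0.23666533
exp(-rT) = 0.99675528; exp(-qT) = 1.00000000
C = S_0 * exp(-qT) * N(d1) - K * exp(-rT) * N(d2)
N(d1) = 0.68852202; N(d2) = 0.59354178
C = 1.0500 * 1.00000000 * 0.68852202 - 0.9600 * 0.99675528 * 0.59354178 = 0.1550

Answer: Price = 0.1550


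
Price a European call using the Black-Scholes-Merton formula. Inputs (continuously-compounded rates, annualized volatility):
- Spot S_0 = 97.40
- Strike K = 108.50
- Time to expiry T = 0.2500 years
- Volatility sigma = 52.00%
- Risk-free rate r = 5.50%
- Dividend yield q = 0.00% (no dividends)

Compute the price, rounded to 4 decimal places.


d1 = (ln(S/K) + (r - q + 0.5*sigma^2) * T) / (sigma * sqrt(T)) = -0.23220755
d2 = d1 - sigma * sqrt(T) = -0.49220755
exp(-rT) = 0.98634410; exp(-qT) = 1.00000000
C = S_0 * exp(-qT) * N(d1) - K * exp(-rT) * N(d2)
N(d1) = 0.40818841; N(d2) = 0.31128631
C = 97.4000 * 1.00000000 * 0.40818841 - 108.5000 * 0.98634410 * 0.31128631 = 6.4442

Answer: Price = 6.4442


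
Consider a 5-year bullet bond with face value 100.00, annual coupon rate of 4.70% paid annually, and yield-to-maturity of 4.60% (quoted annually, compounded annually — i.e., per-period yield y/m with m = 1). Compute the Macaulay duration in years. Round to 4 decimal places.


Answer: Macaulay duration = 4.5719 years

Derivation:
Coupon per period c = face * coupon_rate / m = 4.700000
Periods per year m = 1; per-period yield y/m = 0.046000
Number of cashflows N = 5
Cashflows (t years, CF_t, discount factor 1/(1+y/m)^(m*t), PV):
  t = 1.0000: CF_t = 4.700000, DF = 0.956023, PV = 4.493308
  t = 2.0000: CF_t = 4.700000, DF = 0.913980, PV = 4.295705
  t = 3.0000: CF_t = 4.700000, DF = 0.873786, PV = 4.106793
  t = 4.0000: CF_t = 4.700000, DF = 0.835359, PV = 3.926188
  t = 5.0000: CF_t = 104.700000, DF = 0.798623, PV = 83.615783
Price P = sum_t PV_t = 100.437777
Macaulay numerator sum_t t * PV_t:
  t * PV_t at t = 1.0000: 4.493308
  t * PV_t at t = 2.0000: 8.591411
  t * PV_t at t = 3.0000: 12.320379
  t * PV_t at t = 4.0000: 15.704753
  t * PV_t at t = 5.0000: 418.078913
Macaulay duration D = (sum_t t * PV_t) / P = 459.188764 / 100.437777 = 4.571873


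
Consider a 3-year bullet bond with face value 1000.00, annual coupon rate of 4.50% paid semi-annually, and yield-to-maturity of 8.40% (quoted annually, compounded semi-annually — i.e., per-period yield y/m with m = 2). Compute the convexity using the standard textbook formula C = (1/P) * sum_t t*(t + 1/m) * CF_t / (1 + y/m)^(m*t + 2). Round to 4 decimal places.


Coupon per period c = face * coupon_rate / m = 22.500000
Periods per year m = 2; per-period yield y/m = 0.042000
Number of cashflows N = 6
Cashflows (t years, CF_t, discount factor 1/(1+y/m)^(m*t), PV):
  t = 0.5000: CF_t = 22.500000, DF = 0.959693, PV = 21.593090
  t = 1.0000: CF_t = 22.500000, DF = 0.921010, PV = 20.722735
  t = 1.5000: CF_t = 22.500000, DF = 0.883887, PV = 19.887462
  t = 2.0000: CF_t = 22.500000, DF = 0.848260, PV = 19.085856
  t = 2.5000: CF_t = 22.500000, DF = 0.814069, PV = 18.316560
  t = 3.0000: CF_t = 1022.500000, DF = 0.781257, PV = 798.834850
Price P = sum_t PV_t = 898.440553
Convexity numerator sum_t t*(t + 1/m) * CF_t / (1+y/m)^(m*t + 2):
  t = 0.5000: term = 9.943731
  t = 1.0000: term = 28.628784
  t = 1.5000: term = 54.949681
  t = 2.0000: term = 87.891365
  t = 2.5000: term = 126.523078
  t = 3.0000: term = 7725.220140
Convexity = (1/P) * sum = 8033.156779 / 898.440553 = 8.941222

Answer: Convexity = 8.9412


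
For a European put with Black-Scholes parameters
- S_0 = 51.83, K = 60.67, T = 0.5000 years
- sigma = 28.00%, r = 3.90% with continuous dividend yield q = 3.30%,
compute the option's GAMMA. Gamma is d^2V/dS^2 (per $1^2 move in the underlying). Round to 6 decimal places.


d1 = -0.6812479355; d2 = -0.8792378342
phi(d1) = 0.3163241158; exp(-qT) = 0.9836353794; exp(-rT) = 0.9806888952
Gamma = exp(-qT) * phi(d1) / (S * sigma * sqrt(T)) = 0.9836353794 * 0.3163241158 / (51.8300 * 0.2800 * 0.7071067812) = 0.030321

Answer: Gamma = 0.030321


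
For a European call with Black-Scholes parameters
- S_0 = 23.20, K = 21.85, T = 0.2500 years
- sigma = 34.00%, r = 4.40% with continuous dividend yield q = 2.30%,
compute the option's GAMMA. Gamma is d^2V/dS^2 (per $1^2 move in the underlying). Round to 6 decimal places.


d1 = 0.4685373949; d2 = 0.2985373949
phi(d1) = 0.3574705927; exp(-qT) = 0.9942664996; exp(-rT) = 0.9890602788
Gamma = exp(-qT) * phi(d1) / (S * sigma * sqrt(T)) = 0.9942664996 * 0.3574705927 / (23.2000 * 0.3400 * 0.5000000000) = 0.090117

Answer: Gamma = 0.090117


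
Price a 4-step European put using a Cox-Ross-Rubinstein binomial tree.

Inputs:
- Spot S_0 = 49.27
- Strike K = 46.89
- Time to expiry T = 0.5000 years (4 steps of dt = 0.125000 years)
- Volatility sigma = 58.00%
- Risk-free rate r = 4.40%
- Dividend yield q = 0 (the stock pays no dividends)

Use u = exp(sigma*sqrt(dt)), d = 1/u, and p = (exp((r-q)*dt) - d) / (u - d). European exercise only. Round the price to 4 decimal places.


Answer: Price = V(0,0) = 6.0534

Derivation:
dt = T/N = 0.125000
u = exp(sigma*sqrt(dt)) = 1.227600; d = 1/u = 0.814598
p = (exp((r-q)*dt) - d) / (u - d) = 0.462267
Discount per step: exp(-r*dt) = 0.994515
Stock lattice S(k, i) with i counting down-moves:
  k=0: S(0,0) = 49.2700
  k=1: S(1,0) = 60.4838; S(1,1) = 40.1352
  k=2: S(2,0) = 74.2500; S(2,1) = 49.2700; S(2,2) = 32.6941
  k=3: S(3,0) = 91.1493; S(3,1) = 60.4838; S(3,2) = 40.1352; S(3,3) = 26.6325
  k=4: S(4,0) = 111.8948; S(4,1) = 74.2500; S(4,2) = 49.2700; S(4,3) = 32.6941; S(4,4) = 21.6948
Terminal payoffs V(N, i) = max(K - S_T, 0):
  V(4,0) = 0.000000; V(4,1) = 0.000000; V(4,2) = 0.000000; V(4,3) = 14.195939; V(4,4) = 25.195224
Backward induction: V(k, i) = exp(-r*dt) * [p * V(k+1, i) + (1-p) * V(k+1, i+1)].
  V(3,0) = exp(-r*dt) * [p*0.000000 + (1-p)*0.000000] = 0.000000
  V(3,1) = exp(-r*dt) * [p*0.000000 + (1-p)*0.000000] = 0.000000
  V(3,2) = exp(-r*dt) * [p*0.000000 + (1-p)*14.195939] = 7.591749
  V(3,3) = exp(-r*dt) * [p*14.195939 + (1-p)*25.195224] = 20.000308
  V(2,0) = exp(-r*dt) * [p*0.000000 + (1-p)*0.000000] = 0.000000
  V(2,1) = exp(-r*dt) * [p*0.000000 + (1-p)*7.591749] = 4.059939
  V(2,2) = exp(-r*dt) * [p*7.591749 + (1-p)*20.000308] = 14.185997
  V(1,0) = exp(-r*dt) * [p*0.000000 + (1-p)*4.059939] = 2.171187
  V(1,1) = exp(-r*dt) * [p*4.059939 + (1-p)*14.185997] = 9.452916
  V(0,0) = exp(-r*dt) * [p*2.171187 + (1-p)*9.452916] = 6.053424


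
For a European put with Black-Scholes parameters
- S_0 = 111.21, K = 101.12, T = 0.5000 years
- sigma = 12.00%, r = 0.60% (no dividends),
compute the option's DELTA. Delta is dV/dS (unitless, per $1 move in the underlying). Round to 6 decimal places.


d1 = 1.1986918400; d2 = 1.1138390262
phi(d1) = 0.1944909597; exp(-qT) = 1.0000000000; exp(-rT) = 0.9970044955
N(-d1) = 0.1153238961
Delta = -exp(-qT) * N(-d1) = -1.0000000000 * 0.1153238961 = -0.115324

Answer: Delta = -0.115324


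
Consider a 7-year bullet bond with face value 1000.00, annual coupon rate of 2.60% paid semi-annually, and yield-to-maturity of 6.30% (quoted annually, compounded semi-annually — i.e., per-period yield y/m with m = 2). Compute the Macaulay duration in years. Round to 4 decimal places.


Coupon per period c = face * coupon_rate / m = 13.000000
Periods per year m = 2; per-period yield y/m = 0.031500
Number of cashflows N = 14
Cashflows (t years, CF_t, discount factor 1/(1+y/m)^(m*t), PV):
  t = 0.5000: CF_t = 13.000000, DF = 0.969462, PV = 12.603005
  t = 1.0000: CF_t = 13.000000, DF = 0.939856, PV = 12.218134
  t = 1.5000: CF_t = 13.000000, DF = 0.911155, PV = 11.845016
  t = 2.0000: CF_t = 13.000000, DF = 0.883330, PV = 11.483292
  t = 2.5000: CF_t = 13.000000, DF = 0.856355, PV = 11.132615
  t = 3.0000: CF_t = 13.000000, DF = 0.830204, PV = 10.792647
  t = 3.5000: CF_t = 13.000000, DF = 0.804851, PV = 10.463060
  t = 4.0000: CF_t = 13.000000, DF = 0.780272, PV = 10.143539
  t = 4.5000: CF_t = 13.000000, DF = 0.756444, PV = 9.833775
  t = 5.0000: CF_t = 13.000000, DF = 0.733344, PV = 9.533471
  t = 5.5000: CF_t = 13.000000, DF = 0.710949, PV = 9.242337
  t = 6.0000: CF_t = 13.000000, DF = 0.689238, PV = 8.960094
  t = 6.5000: CF_t = 13.000000, DF = 0.668190, PV = 8.686470
  t = 7.0000: CF_t = 1013.000000, DF = 0.647785, PV = 656.205994
Price P = sum_t PV_t = 793.143449
Macaulay numerator sum_t t * PV_t:
  t * PV_t at t = 0.5000: 6.301503
  t * PV_t at t = 1.0000: 12.218134
  t * PV_t at t = 1.5000: 17.767524
  t * PV_t at t = 2.0000: 22.966585
  t * PV_t at t = 2.5000: 27.831538
  t * PV_t at t = 3.0000: 32.377940
  t * PV_t at t = 3.5000: 36.620711
  t * PV_t at t = 4.0000: 40.574155
  t * PV_t at t = 4.5000: 44.251987
  t * PV_t at t = 5.0000: 47.667353
  t * PV_t at t = 5.5000: 50.832853
  t * PV_t at t = 6.0000: 53.760564
  t * PV_t at t = 6.5000: 56.462056
  t * PV_t at t = 7.0000: 4593.441958
Macaulay duration D = (sum_t t * PV_t) / P = 5043.074860 / 793.143449 = 6.358339

Answer: Macaulay duration = 6.3583 years


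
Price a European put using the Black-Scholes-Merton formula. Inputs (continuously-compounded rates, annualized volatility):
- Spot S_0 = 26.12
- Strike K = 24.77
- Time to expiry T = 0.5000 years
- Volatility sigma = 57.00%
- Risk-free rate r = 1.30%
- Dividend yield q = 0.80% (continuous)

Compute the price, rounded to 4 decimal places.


d1 = (ln(S/K) + (r - q + 0.5*sigma^2) * T) / (sigma * sqrt(T)) = 0.33939404
d2 = d1 - sigma * sqrt(T) = -0.06365683
exp(-rT) = 0.99352108; exp(-qT) = 0.99600799
P = K * exp(-rT) * N(-d2) - S_0 * exp(-qT) * N(-d1)
N(-d1) = 0.36715645; N(-d2) = 0.52537826
P = 24.7700 * 0.99352108 * 0.52537826 - 26.1200 * 0.99600799 * 0.36715645 = 3.3775

Answer: Price = 3.3775


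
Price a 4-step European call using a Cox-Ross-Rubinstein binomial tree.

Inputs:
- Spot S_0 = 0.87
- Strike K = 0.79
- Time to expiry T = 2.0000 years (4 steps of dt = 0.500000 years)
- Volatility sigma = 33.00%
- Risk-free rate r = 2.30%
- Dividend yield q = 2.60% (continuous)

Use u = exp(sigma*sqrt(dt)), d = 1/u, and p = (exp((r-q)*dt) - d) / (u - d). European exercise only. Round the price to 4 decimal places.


Answer: Price = V(0,0) = 0.1863

Derivation:
dt = T/N = 0.500000
u = exp(sigma*sqrt(dt)) = 1.262817; d = 1/u = 0.791880
p = (exp((r-q)*dt) - d) / (u - d) = 0.438744
Discount per step: exp(-r*dt) = 0.988566
Stock lattice S(k, i) with i counting down-moves:
  k=0: S(0,0) = 0.8700
  k=1: S(1,0) = 1.0987; S(1,1) = 0.6889
  k=2: S(2,0) = 1.3874; S(2,1) = 0.8700; S(2,2) = 0.5456
  k=3: S(3,0) = 1.7520; S(3,1) = 1.0987; S(3,2) = 0.6889; S(3,3) = 0.4320
  k=4: S(4,0) = 2.2125; S(4,1) = 1.3874; S(4,2) = 0.8700; S(4,3) = 0.5456; S(4,4) = 0.3421
Terminal payoffs V(N, i) = max(S_T - K, 0):
  V(4,0) = 1.422491; V(4,1) = 0.597396; V(4,2) = 0.080000; V(4,3) = 0.000000; V(4,4) = 0.000000
Backward induction: V(k, i) = exp(-r*dt) * [p * V(k+1, i) + (1-p) * V(k+1, i+1)].
  V(3,0) = exp(-r*dt) * [p*1.422491 + (1-p)*0.597396] = 0.948431
  V(3,1) = exp(-r*dt) * [p*0.597396 + (1-p)*0.080000] = 0.303494
  V(3,2) = exp(-r*dt) * [p*0.080000 + (1-p)*0.000000] = 0.034698
  V(3,3) = exp(-r*dt) * [p*0.000000 + (1-p)*0.000000] = 0.000000
  V(2,0) = exp(-r*dt) * [p*0.948431 + (1-p)*0.303494] = 0.579751
  V(2,1) = exp(-r*dt) * [p*0.303494 + (1-p)*0.034698] = 0.150886
  V(2,2) = exp(-r*dt) * [p*0.034698 + (1-p)*0.000000] = 0.015050
  V(1,0) = exp(-r*dt) * [p*0.579751 + (1-p)*0.150886] = 0.335171
  V(1,1) = exp(-r*dt) * [p*0.150886 + (1-p)*0.015050] = 0.073793
  V(0,0) = exp(-r*dt) * [p*0.335171 + (1-p)*0.073793] = 0.186316


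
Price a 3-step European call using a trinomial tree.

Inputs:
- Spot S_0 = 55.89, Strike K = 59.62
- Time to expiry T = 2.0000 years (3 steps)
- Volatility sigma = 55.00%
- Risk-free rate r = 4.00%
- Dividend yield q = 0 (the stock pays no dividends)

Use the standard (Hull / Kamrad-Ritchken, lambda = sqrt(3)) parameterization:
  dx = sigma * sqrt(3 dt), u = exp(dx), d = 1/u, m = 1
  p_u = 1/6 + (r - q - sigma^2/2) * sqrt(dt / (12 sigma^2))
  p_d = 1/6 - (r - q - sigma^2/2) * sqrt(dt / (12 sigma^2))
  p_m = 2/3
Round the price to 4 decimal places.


Answer: Price = V(0,0) = 15.7746

Derivation:
dt = T/N = 0.666667; dx = sigma*sqrt(3*dt) = 0.777817
u = exp(dx) = 2.176716; d = 1/u = 0.459408
p_u = 0.118991, p_m = 0.666667, p_d = 0.214343
Discount per step: exp(-r*dt) = 0.973686
Stock lattice S(k, j) with j the centered position index:
  k=0: S(0,+0) = 55.8900
  k=1: S(1,-1) = 25.6763; S(1,+0) = 55.8900; S(1,+1) = 121.6567
  k=2: S(2,-2) = 11.7959; S(2,-1) = 25.6763; S(2,+0) = 55.8900; S(2,+1) = 121.6567; S(2,+2) = 264.8121
  k=3: S(3,-3) = 5.4191; S(3,-2) = 11.7959; S(3,-1) = 25.6763; S(3,+0) = 55.8900; S(3,+1) = 121.6567; S(3,+2) = 264.8121; S(3,+3) = 576.4207
Terminal payoffs V(N, j) = max(S_T - K, 0):
  V(3,-3) = 0.000000; V(3,-2) = 0.000000; V(3,-1) = 0.000000; V(3,+0) = 0.000000; V(3,+1) = 62.036674; V(3,+2) = 205.192067; V(3,+3) = 516.800743
Backward induction: V(k, j) = exp(-r*dt) * [p_u * V(k+1, j+1) + p_m * V(k+1, j) + p_d * V(k+1, j-1)]
  V(2,-2) = exp(-r*dt) * [p_u*0.000000 + p_m*0.000000 + p_d*0.000000] = 0.000000
  V(2,-1) = exp(-r*dt) * [p_u*0.000000 + p_m*0.000000 + p_d*0.000000] = 0.000000
  V(2,+0) = exp(-r*dt) * [p_u*62.036674 + p_m*0.000000 + p_d*0.000000] = 7.187531
  V(2,+1) = exp(-r*dt) * [p_u*205.192067 + p_m*62.036674 + p_d*0.000000] = 64.042910
  V(2,+2) = exp(-r*dt) * [p_u*516.800743 + p_m*205.192067 + p_d*62.036674] = 206.018486
  V(1,-1) = exp(-r*dt) * [p_u*7.187531 + p_m*0.000000 + p_d*0.000000] = 0.832743
  V(1,+0) = exp(-r*dt) * [p_u*64.042910 + p_m*7.187531 + p_d*0.000000] = 12.085569
  V(1,+1) = exp(-r*dt) * [p_u*206.018486 + p_m*64.042910 + p_d*7.187531] = 66.941009
  V(0,+0) = exp(-r*dt) * [p_u*66.941009 + p_m*12.085569 + p_d*0.832743] = 15.774571


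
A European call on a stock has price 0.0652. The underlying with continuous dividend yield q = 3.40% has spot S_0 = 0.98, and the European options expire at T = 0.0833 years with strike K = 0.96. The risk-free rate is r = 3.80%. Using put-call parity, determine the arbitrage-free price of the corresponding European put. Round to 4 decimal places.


Put-call parity: C - P = S_0 * exp(-qT) - K * exp(-rT).
S_0 * exp(-qT) = 0.9800 * 0.99717181 = 0.97722837
K * exp(-rT) = 0.9600 * 0.99683960 = 0.95696602
P = C - S*exp(-qT) + K*exp(-rT)
P = 0.0652 - 0.97722837 + 0.95696602 = 0.0449

Answer: Put price = 0.0449


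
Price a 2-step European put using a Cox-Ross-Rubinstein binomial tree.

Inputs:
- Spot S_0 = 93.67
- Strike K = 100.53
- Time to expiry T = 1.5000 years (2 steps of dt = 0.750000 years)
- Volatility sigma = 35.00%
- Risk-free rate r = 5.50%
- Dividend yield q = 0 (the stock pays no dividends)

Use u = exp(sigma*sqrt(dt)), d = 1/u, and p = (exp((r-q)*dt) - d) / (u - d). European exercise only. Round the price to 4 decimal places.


dt = T/N = 0.750000
u = exp(sigma*sqrt(dt)) = 1.354062; d = 1/u = 0.738519
p = (exp((r-q)*dt) - d) / (u - d) = 0.493213
Discount per step: exp(-r*dt) = 0.959589
Stock lattice S(k, i) with i counting down-moves:
  k=0: S(0,0) = 93.6700
  k=1: S(1,0) = 126.8350; S(1,1) = 69.1770
  k=2: S(2,0) = 171.7424; S(2,1) = 93.6700; S(2,2) = 51.0885
Terminal payoffs V(N, i) = max(K - S_T, 0):
  V(2,0) = 0.000000; V(2,1) = 6.860000; V(2,2) = 49.441461
Backward induction: V(k, i) = exp(-r*dt) * [p * V(k+1, i) + (1-p) * V(k+1, i+1)].
  V(1,0) = exp(-r*dt) * [p*0.000000 + (1-p)*6.860000] = 3.336068
  V(1,1) = exp(-r*dt) * [p*6.860000 + (1-p)*49.441461] = 27.290458
  V(0,0) = exp(-r*dt) * [p*3.336068 + (1-p)*27.290458] = 14.850450

Answer: Price = V(0,0) = 14.8505


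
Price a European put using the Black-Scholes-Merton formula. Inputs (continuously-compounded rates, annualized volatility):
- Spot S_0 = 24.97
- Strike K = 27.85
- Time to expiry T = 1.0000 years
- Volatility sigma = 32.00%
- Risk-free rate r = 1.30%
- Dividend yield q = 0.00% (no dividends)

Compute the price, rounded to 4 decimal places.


Answer: Price = 4.7425

Derivation:
d1 = (ln(S/K) + (r - q + 0.5*sigma^2) * T) / (sigma * sqrt(T)) = -0.14049332
d2 = d1 - sigma * sqrt(T) = -0.46049332
exp(-rT) = 0.98708414; exp(-qT) = 1.00000000
P = K * exp(-rT) * N(-d2) - S_0 * exp(-qT) * N(-d1)
N(-d1) = 0.55586488; N(-d2) = 0.67741892
P = 27.8500 * 0.98708414 * 0.67741892 - 24.9700 * 1.00000000 * 0.55586488 = 4.7425


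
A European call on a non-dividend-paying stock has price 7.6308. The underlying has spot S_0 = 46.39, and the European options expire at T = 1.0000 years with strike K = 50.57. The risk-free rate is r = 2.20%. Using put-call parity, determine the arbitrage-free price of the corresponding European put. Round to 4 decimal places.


Put-call parity: C - P = S_0 * exp(-qT) - K * exp(-rT).
S_0 * exp(-qT) = 46.3900 * 1.00000000 = 46.39000000
K * exp(-rT) = 50.5700 * 0.97824024 = 49.46960869
P = C - S*exp(-qT) + K*exp(-rT)
P = 7.6308 - 46.39000000 + 49.46960869 = 10.7104

Answer: Put price = 10.7104
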